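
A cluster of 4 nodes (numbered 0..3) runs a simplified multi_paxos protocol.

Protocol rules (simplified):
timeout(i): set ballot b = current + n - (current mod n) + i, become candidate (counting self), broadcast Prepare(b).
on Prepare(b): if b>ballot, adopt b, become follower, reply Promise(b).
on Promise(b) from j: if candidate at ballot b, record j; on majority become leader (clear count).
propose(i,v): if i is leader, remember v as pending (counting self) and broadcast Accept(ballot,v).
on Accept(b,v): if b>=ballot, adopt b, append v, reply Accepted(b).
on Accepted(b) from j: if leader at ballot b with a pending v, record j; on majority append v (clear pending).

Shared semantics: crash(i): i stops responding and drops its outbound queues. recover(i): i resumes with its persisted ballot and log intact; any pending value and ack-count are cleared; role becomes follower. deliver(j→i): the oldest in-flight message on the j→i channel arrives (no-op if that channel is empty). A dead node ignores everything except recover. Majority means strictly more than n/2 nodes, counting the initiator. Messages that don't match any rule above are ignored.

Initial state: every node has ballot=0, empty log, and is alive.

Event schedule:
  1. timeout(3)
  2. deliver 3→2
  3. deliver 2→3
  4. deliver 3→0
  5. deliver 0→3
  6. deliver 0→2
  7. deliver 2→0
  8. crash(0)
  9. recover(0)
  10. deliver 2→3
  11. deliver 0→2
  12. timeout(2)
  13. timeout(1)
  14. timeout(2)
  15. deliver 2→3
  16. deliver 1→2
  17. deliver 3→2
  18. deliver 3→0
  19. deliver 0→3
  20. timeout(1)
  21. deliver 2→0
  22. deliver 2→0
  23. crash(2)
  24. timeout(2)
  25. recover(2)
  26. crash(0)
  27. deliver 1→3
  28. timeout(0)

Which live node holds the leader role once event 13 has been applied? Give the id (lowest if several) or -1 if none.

1. timeout(3):  <3:cand b7 ->
2. deliver 3→2:  <2:foll b7 ->
3. deliver 2→3:  nop
4. deliver 3→0:  <0:foll b7 ->
5. deliver 0→3:  <3:lead b7 ->
6. deliver 0→2:  nop
7. deliver 2→0:  nop
8. crash(0):  <0:✗foll b7 ->
9. recover(0):  <0:foll b7 ->
10. deliver 2→3:  nop
11. deliver 0→2:  nop
12. timeout(2):  <2:cand b10 ->
13. timeout(1):  <1:cand b5 ->

3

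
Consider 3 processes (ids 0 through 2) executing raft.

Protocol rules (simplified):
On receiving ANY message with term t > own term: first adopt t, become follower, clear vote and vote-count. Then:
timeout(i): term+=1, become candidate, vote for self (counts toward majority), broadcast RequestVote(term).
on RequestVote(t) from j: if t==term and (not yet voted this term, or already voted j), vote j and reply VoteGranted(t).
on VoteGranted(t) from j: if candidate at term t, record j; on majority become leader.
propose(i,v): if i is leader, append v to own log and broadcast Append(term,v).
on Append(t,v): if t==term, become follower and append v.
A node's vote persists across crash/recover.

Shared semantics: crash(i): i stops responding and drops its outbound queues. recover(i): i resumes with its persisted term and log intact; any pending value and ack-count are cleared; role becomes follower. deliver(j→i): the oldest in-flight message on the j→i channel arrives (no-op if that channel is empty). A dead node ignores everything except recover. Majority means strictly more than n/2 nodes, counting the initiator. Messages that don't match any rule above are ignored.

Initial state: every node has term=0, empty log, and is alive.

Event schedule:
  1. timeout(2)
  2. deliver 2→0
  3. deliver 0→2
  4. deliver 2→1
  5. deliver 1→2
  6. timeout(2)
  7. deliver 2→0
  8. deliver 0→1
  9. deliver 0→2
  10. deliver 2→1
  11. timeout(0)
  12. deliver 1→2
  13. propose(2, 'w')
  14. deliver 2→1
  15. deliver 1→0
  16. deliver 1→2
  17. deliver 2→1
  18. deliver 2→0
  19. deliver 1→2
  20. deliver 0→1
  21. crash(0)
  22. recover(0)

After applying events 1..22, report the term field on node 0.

3

1. timeout(2):  <2:cand t1 ->
2. deliver 2→0:  <0:foll t1 ->
3. deliver 0→2:  <2:lead t1 ->
4. deliver 2→1:  <1:foll t1 ->
5. deliver 1→2:  nop
6. timeout(2):  <2:cand t2 ->
7. deliver 2→0:  <0:foll t2 ->
8. deliver 0→1:  nop
9. deliver 0→2:  <2:lead t2 ->
10. deliver 2→1:  <1:foll t2 ->
11. timeout(0):  <0:cand t3 ->
12. deliver 1→2:  nop
13. propose(2,'w'):  <2:lead t2 w>
14. deliver 2→1:  <1:foll t2 w>
15. deliver 1→0:  nop
16. deliver 1→2:  nop
17. deliver 2→1:  nop
18. deliver 2→0:  nop
19. deliver 1→2:  nop
20. deliver 0→1:  <1:foll t3 w>
21. crash(0):  <0:✗cand t3 ->
22. recover(0):  <0:foll t3 ->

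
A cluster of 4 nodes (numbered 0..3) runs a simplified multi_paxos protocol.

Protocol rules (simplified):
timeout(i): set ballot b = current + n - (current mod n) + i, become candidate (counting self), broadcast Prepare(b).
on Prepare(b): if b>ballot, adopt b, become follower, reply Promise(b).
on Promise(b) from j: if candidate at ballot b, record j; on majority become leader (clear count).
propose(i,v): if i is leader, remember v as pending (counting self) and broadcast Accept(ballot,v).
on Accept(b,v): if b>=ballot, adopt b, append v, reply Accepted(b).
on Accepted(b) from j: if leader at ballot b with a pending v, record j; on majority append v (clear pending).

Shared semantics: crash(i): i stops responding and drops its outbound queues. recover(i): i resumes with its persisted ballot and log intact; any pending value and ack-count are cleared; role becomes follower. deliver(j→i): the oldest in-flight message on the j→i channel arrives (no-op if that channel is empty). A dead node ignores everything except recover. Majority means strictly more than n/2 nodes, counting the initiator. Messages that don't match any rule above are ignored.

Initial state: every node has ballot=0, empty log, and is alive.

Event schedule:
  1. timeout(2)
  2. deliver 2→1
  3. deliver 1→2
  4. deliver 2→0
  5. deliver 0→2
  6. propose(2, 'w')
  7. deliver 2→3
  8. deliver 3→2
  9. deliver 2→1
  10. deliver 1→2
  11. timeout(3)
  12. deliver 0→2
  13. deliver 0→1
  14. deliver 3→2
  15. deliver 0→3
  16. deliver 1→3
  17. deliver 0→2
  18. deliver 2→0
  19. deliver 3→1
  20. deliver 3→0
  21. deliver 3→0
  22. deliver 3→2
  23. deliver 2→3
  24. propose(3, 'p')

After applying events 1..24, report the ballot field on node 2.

after 1 — timeout(2): n2:cand/b6/[-]
after 2 — deliver 2→1: n1:foll/b6/[-]
after 3 — deliver 1→2: ·
after 4 — deliver 2→0: n0:foll/b6/[-]
after 5 — deliver 0→2: n2:lead/b6/[-]
after 6 — propose(2,'w'): ·
after 7 — deliver 2→3: n3:foll/b6/[-]
after 8 — deliver 3→2: ·
after 9 — deliver 2→1: n1:foll/b6/[w]
after 10 — deliver 1→2: ·
after 11 — timeout(3): n3:cand/b11/[-]
after 12 — deliver 0→2: ·
after 13 — deliver 0→1: ·
after 14 — deliver 3→2: n2:foll/b11/[-]
after 15 — deliver 0→3: ·
after 16 — deliver 1→3: ·
after 17 — deliver 0→2: ·
after 18 — deliver 2→0: n0:foll/b6/[w]
after 19 — deliver 3→1: n1:foll/b11/[w]
after 20 — deliver 3→0: n0:foll/b11/[w]
after 21 — deliver 3→0: ·
after 22 — deliver 3→2: ·
after 23 — deliver 2→3: ·
after 24 — propose(3,'p'): ·

11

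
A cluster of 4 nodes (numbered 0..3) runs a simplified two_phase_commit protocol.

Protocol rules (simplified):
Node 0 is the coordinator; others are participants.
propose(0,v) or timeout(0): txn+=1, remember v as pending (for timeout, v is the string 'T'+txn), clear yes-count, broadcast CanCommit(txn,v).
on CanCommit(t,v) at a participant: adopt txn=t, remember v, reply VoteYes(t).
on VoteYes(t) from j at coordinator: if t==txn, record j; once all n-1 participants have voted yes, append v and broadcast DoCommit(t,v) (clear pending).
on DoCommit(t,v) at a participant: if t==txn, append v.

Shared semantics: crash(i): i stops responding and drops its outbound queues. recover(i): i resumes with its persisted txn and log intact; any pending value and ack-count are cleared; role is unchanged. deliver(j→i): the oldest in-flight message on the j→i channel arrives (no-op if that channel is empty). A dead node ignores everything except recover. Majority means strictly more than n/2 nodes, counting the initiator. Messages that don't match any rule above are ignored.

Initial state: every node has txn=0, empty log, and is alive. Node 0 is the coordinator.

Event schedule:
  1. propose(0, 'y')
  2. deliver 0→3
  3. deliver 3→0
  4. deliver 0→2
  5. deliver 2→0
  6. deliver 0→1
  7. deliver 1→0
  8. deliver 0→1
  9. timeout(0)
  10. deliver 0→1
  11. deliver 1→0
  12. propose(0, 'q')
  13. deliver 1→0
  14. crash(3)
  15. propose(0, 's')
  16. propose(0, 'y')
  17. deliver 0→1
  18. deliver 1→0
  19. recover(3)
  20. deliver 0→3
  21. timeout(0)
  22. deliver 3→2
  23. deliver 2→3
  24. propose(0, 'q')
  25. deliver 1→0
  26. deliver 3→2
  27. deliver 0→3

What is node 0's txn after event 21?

6

[1] propose(0,'y') → N0(coor t1 [-])
[2] deliver 0→3 → N3(part t1 [-])
[3] deliver 3→0 → ∅
[4] deliver 0→2 → N2(part t1 [-])
[5] deliver 2→0 → ∅
[6] deliver 0→1 → N1(part t1 [-])
[7] deliver 1→0 → N0(coor t1 [y])
[8] deliver 0→1 → N1(part t1 [y])
[9] timeout(0) → N0(coor t2 [y])
[10] deliver 0→1 → N1(part t2 [y])
[11] deliver 1→0 → ∅
[12] propose(0,'q') → N0(coor t3 [y])
[13] deliver 1→0 → ∅
[14] crash(3) → N3(✗part t1 [-])
[15] propose(0,'s') → N0(coor t4 [y])
[16] propose(0,'y') → N0(coor t5 [y])
[17] deliver 0→1 → N1(part t3 [y])
[18] deliver 1→0 → ∅
[19] recover(3) → N3(part t1 [-])
[20] deliver 0→3 → N3(part t1 [y])
[21] timeout(0) → N0(coor t6 [y])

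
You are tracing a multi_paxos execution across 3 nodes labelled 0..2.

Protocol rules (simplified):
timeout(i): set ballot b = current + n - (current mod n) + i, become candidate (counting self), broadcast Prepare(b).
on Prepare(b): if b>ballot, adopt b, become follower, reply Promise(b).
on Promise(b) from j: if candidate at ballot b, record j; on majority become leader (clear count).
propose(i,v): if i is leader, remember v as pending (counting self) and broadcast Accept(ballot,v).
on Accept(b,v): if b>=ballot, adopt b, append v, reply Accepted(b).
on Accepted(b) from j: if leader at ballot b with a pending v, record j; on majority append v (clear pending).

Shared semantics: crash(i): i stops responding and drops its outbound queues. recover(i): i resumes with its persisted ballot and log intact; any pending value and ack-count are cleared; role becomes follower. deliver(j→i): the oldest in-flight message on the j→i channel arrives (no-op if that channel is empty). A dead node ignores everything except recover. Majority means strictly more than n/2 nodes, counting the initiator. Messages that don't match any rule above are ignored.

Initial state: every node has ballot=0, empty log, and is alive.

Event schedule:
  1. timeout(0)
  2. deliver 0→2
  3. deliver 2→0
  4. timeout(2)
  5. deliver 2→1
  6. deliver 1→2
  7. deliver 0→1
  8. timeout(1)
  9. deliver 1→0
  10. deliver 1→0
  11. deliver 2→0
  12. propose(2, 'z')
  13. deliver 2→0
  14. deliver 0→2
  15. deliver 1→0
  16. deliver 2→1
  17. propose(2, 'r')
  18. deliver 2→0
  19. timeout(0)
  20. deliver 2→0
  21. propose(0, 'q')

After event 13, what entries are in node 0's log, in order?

empty

step 1 timeout(0): 0={cand,b=3,log=-}
step 2 deliver 0→2: 2={foll,b=3,log=-}
step 3 deliver 2→0: 0={lead,b=3,log=-}
step 4 timeout(2): 2={cand,b=8,log=-}
step 5 deliver 2→1: 1={foll,b=8,log=-}
step 6 deliver 1→2: 2={lead,b=8,log=-}
step 7 deliver 0→1: —
step 8 timeout(1): 1={cand,b=10,log=-}
step 9 deliver 1→0: 0={foll,b=10,log=-}
step 10 deliver 1→0: —
step 11 deliver 2→0: —
step 12 propose(2,'z'): —
step 13 deliver 2→0: —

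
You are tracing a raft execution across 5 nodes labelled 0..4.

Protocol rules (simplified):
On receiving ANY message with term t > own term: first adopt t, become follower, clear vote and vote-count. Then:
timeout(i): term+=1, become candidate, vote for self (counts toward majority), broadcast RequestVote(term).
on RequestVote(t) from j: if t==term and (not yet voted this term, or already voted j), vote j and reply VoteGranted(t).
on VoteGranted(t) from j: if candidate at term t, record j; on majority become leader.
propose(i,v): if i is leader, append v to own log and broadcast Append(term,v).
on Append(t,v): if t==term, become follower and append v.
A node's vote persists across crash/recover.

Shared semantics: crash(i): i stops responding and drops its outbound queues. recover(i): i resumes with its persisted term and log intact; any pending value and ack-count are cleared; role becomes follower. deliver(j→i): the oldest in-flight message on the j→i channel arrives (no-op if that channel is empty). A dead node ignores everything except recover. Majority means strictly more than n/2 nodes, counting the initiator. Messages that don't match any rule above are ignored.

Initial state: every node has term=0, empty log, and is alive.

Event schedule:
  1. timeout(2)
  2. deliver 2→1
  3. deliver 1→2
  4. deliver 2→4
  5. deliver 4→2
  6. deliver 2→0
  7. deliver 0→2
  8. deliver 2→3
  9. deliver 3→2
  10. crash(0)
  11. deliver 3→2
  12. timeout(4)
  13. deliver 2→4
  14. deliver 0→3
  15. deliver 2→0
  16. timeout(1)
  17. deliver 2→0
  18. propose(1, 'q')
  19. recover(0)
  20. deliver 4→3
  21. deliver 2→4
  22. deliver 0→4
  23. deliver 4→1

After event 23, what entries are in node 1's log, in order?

empty

[1] timeout(2) → N2(cand t1 [-])
[2] deliver 2→1 → N1(foll t1 [-])
[3] deliver 1→2 → ∅
[4] deliver 2→4 → N4(foll t1 [-])
[5] deliver 4→2 → N2(lead t1 [-])
[6] deliver 2→0 → N0(foll t1 [-])
[7] deliver 0→2 → ∅
[8] deliver 2→3 → N3(foll t1 [-])
[9] deliver 3→2 → ∅
[10] crash(0) → N0(✗foll t1 [-])
[11] deliver 3→2 → ∅
[12] timeout(4) → N4(cand t2 [-])
[13] deliver 2→4 → ∅
[14] deliver 0→3 → ∅
[15] deliver 2→0 → ∅
[16] timeout(1) → N1(cand t2 [-])
[17] deliver 2→0 → ∅
[18] propose(1,'q') → ∅
[19] recover(0) → N0(foll t1 [-])
[20] deliver 4→3 → N3(foll t2 [-])
[21] deliver 2→4 → ∅
[22] deliver 0→4 → ∅
[23] deliver 4→1 → ∅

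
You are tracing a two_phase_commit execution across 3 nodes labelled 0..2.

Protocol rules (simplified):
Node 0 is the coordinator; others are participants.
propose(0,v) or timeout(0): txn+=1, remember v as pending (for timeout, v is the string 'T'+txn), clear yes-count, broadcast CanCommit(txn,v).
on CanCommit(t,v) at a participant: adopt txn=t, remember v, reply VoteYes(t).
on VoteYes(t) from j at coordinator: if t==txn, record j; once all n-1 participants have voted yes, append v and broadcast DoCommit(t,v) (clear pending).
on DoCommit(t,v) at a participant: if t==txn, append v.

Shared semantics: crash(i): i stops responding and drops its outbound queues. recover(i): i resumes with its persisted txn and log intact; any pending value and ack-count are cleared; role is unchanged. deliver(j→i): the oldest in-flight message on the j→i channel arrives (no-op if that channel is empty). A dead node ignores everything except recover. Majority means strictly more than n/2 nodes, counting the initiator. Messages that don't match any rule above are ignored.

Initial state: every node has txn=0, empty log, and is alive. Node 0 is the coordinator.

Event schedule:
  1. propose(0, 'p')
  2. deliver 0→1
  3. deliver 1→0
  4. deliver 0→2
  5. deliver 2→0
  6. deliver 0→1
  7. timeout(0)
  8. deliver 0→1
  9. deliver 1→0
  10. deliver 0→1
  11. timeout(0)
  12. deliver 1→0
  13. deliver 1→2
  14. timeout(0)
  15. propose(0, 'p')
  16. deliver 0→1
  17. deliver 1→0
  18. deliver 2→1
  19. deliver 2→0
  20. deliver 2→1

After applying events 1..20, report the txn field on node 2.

1

after 1 — propose(0,'p'): n0:coor/t1/[-]
after 2 — deliver 0→1: n1:part/t1/[-]
after 3 — deliver 1→0: ·
after 4 — deliver 0→2: n2:part/t1/[-]
after 5 — deliver 2→0: n0:coor/t1/[p]
after 6 — deliver 0→1: n1:part/t1/[p]
after 7 — timeout(0): n0:coor/t2/[p]
after 8 — deliver 0→1: n1:part/t2/[p]
after 9 — deliver 1→0: ·
after 10 — deliver 0→1: ·
after 11 — timeout(0): n0:coor/t3/[p]
after 12 — deliver 1→0: ·
after 13 — deliver 1→2: ·
after 14 — timeout(0): n0:coor/t4/[p]
after 15 — propose(0,'p'): n0:coor/t5/[p]
after 16 — deliver 0→1: n1:part/t3/[p]
after 17 — deliver 1→0: ·
after 18 — deliver 2→1: ·
after 19 — deliver 2→0: ·
after 20 — deliver 2→1: ·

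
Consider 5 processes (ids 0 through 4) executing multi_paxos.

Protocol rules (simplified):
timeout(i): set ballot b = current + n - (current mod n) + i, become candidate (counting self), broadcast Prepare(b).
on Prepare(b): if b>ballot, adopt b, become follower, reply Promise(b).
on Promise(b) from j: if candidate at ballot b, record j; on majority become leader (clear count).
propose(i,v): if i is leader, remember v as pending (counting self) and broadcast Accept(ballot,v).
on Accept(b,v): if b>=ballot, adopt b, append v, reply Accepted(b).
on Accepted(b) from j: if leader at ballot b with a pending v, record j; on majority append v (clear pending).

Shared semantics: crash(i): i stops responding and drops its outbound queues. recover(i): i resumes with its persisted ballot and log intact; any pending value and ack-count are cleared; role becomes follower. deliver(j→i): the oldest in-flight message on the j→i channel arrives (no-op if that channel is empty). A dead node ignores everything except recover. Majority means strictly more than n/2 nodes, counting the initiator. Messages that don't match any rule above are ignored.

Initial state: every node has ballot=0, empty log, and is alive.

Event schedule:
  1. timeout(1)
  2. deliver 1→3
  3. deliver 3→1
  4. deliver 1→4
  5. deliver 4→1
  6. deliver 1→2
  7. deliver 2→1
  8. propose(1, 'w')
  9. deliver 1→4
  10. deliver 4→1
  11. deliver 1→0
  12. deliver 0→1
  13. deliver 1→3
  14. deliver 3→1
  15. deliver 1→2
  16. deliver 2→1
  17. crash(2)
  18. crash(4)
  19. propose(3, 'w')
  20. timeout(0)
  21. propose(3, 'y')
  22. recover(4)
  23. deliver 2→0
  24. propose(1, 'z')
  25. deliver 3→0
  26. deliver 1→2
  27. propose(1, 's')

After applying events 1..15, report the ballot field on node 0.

e1 timeout(1): 1[cand,b=6,-]
e2 deliver 1→3: 3[foll,b=6,-]
e3 deliver 3→1: ·
e4 deliver 1→4: 4[foll,b=6,-]
e5 deliver 4→1: 1[lead,b=6,-]
e6 deliver 1→2: 2[foll,b=6,-]
e7 deliver 2→1: ·
e8 propose(1,'w'): ·
e9 deliver 1→4: 4[foll,b=6,w]
e10 deliver 4→1: ·
e11 deliver 1→0: 0[foll,b=6,-]
e12 deliver 0→1: ·
e13 deliver 1→3: 3[foll,b=6,w]
e14 deliver 3→1: 1[lead,b=6,w]
e15 deliver 1→2: 2[foll,b=6,w]

6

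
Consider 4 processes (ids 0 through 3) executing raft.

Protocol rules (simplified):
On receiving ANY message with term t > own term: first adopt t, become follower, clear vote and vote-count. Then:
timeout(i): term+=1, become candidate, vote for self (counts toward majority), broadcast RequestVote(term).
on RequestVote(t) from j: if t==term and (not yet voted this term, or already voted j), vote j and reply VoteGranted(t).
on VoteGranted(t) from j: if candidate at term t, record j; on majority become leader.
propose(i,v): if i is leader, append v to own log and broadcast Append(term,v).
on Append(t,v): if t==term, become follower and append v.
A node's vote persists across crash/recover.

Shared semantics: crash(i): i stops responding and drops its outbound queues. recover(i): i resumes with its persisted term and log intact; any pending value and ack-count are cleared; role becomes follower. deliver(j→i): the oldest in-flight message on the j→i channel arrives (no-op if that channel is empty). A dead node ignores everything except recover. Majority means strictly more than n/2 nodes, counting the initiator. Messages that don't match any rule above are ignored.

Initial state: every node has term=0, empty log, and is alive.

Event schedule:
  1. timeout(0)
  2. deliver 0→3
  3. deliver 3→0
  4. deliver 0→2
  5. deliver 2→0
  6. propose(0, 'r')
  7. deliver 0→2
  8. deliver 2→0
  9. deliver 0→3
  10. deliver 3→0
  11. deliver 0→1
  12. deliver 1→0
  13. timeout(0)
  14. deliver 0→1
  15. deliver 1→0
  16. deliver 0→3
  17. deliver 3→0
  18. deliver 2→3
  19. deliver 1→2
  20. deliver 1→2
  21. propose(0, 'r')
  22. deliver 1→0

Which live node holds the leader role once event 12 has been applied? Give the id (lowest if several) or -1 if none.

0

[1] timeout(0) → N0(cand t1 [-])
[2] deliver 0→3 → N3(foll t1 [-])
[3] deliver 3→0 → ∅
[4] deliver 0→2 → N2(foll t1 [-])
[5] deliver 2→0 → N0(lead t1 [-])
[6] propose(0,'r') → N0(lead t1 [r])
[7] deliver 0→2 → N2(foll t1 [r])
[8] deliver 2→0 → ∅
[9] deliver 0→3 → N3(foll t1 [r])
[10] deliver 3→0 → ∅
[11] deliver 0→1 → N1(foll t1 [-])
[12] deliver 1→0 → ∅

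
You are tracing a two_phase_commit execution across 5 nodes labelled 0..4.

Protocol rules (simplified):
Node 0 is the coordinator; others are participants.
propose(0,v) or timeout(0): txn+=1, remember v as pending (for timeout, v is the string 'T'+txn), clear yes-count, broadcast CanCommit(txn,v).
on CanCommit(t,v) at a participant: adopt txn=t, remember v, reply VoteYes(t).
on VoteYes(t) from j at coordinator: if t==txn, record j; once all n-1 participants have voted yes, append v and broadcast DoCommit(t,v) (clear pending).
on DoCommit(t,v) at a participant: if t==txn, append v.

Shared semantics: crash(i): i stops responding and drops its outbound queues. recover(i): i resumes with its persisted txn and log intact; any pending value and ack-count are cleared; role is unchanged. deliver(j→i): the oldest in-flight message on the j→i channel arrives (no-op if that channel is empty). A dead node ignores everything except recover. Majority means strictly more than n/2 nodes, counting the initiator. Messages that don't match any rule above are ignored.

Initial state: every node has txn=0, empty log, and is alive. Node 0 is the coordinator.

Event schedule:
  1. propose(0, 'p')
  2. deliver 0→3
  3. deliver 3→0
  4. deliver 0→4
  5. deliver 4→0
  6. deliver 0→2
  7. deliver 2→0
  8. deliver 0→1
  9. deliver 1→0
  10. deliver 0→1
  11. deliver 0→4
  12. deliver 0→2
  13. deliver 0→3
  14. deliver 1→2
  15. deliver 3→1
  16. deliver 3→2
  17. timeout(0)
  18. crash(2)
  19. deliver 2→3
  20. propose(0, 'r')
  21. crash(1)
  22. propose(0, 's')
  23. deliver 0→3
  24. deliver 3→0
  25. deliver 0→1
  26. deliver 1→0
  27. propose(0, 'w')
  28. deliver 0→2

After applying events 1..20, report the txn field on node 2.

after 1 — propose(0,'p'): n0:coor/t1/[-]
after 2 — deliver 0→3: n3:part/t1/[-]
after 3 — deliver 3→0: ·
after 4 — deliver 0→4: n4:part/t1/[-]
after 5 — deliver 4→0: ·
after 6 — deliver 0→2: n2:part/t1/[-]
after 7 — deliver 2→0: ·
after 8 — deliver 0→1: n1:part/t1/[-]
after 9 — deliver 1→0: n0:coor/t1/[p]
after 10 — deliver 0→1: n1:part/t1/[p]
after 11 — deliver 0→4: n4:part/t1/[p]
after 12 — deliver 0→2: n2:part/t1/[p]
after 13 — deliver 0→3: n3:part/t1/[p]
after 14 — deliver 1→2: ·
after 15 — deliver 3→1: ·
after 16 — deliver 3→2: ·
after 17 — timeout(0): n0:coor/t2/[p]
after 18 — crash(2): n2:✗part/t1/[p]
after 19 — deliver 2→3: ·
after 20 — propose(0,'r'): n0:coor/t3/[p]

1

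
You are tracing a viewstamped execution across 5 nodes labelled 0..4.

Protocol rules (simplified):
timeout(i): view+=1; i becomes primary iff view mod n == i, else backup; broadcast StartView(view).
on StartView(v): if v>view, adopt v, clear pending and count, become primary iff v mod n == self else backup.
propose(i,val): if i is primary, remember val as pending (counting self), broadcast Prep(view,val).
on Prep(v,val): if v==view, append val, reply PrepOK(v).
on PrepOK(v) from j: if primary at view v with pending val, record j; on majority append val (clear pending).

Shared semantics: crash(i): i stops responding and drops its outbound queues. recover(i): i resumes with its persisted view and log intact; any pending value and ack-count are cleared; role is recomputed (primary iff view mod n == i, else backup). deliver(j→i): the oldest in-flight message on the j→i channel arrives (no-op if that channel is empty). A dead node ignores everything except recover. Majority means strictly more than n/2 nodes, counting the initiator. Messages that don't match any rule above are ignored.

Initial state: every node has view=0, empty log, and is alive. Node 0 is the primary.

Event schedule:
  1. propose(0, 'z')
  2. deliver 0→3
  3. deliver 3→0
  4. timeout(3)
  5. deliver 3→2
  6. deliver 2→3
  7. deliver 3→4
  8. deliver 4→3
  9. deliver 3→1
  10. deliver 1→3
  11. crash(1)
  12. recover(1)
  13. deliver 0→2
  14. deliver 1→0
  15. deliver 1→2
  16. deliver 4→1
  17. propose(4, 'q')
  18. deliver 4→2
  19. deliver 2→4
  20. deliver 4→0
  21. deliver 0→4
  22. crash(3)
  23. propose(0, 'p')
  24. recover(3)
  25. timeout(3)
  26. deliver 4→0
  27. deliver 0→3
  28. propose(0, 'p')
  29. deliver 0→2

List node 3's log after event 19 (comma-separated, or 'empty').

[1] propose(0,'z') → ∅
[2] deliver 0→3 → N3(back v0 [z])
[3] deliver 3→0 → ∅
[4] timeout(3) → N3(back v1 [z])
[5] deliver 3→2 → N2(back v1 [-])
[6] deliver 2→3 → ∅
[7] deliver 3→4 → N4(back v1 [-])
[8] deliver 4→3 → ∅
[9] deliver 3→1 → N1(prim v1 [-])
[10] deliver 1→3 → ∅
[11] crash(1) → N1(✗prim v1 [-])
[12] recover(1) → N1(prim v1 [-])
[13] deliver 0→2 → ∅
[14] deliver 1→0 → ∅
[15] deliver 1→2 → ∅
[16] deliver 4→1 → ∅
[17] propose(4,'q') → ∅
[18] deliver 4→2 → ∅
[19] deliver 2→4 → ∅

z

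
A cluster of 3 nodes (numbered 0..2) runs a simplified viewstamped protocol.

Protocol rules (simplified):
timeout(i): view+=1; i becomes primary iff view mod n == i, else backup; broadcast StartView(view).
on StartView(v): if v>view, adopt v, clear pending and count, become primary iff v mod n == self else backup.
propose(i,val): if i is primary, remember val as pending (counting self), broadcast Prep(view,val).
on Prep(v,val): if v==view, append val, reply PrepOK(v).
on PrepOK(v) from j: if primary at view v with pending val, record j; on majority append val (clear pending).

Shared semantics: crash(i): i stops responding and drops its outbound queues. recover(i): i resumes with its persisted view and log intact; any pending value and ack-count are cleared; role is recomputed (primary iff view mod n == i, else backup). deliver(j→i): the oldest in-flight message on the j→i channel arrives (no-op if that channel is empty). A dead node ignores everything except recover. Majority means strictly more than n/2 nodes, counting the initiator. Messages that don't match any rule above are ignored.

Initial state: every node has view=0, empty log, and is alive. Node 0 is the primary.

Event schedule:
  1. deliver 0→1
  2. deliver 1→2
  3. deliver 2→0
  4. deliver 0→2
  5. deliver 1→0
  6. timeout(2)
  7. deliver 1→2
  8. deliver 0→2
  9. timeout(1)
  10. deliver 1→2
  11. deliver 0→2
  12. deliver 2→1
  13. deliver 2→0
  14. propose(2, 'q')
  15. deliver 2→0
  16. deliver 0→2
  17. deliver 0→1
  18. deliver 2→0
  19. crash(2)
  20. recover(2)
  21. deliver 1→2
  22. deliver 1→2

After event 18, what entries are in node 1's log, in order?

e1 deliver 0→1: ·
e2 deliver 1→2: ·
e3 deliver 2→0: ·
e4 deliver 0→2: ·
e5 deliver 1→0: ·
e6 timeout(2): 2[back,v=1,-]
e7 deliver 1→2: ·
e8 deliver 0→2: ·
e9 timeout(1): 1[prim,v=1,-]
e10 deliver 1→2: ·
e11 deliver 0→2: ·
e12 deliver 2→1: ·
e13 deliver 2→0: 0[back,v=1,-]
e14 propose(2,'q'): ·
e15 deliver 2→0: ·
e16 deliver 0→2: ·
e17 deliver 0→1: ·
e18 deliver 2→0: ·

empty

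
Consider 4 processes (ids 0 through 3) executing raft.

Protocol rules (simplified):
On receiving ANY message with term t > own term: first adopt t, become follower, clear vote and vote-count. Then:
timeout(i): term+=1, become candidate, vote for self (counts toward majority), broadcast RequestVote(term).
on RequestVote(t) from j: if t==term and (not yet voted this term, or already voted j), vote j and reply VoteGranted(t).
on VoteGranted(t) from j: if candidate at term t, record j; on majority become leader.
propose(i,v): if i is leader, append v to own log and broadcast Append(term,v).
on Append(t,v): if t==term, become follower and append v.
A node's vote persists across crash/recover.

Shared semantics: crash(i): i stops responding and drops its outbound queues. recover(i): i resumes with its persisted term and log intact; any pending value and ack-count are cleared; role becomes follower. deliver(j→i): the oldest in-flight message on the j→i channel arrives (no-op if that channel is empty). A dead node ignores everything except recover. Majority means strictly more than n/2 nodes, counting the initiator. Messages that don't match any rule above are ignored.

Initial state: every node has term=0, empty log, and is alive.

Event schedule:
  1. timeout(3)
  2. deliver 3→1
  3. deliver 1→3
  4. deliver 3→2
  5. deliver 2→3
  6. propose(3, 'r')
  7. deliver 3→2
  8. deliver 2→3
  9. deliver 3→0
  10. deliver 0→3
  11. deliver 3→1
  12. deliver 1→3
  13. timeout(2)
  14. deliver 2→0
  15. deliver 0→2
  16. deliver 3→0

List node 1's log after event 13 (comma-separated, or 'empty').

1. timeout(3):  <3:cand t1 ->
2. deliver 3→1:  <1:foll t1 ->
3. deliver 1→3:  nop
4. deliver 3→2:  <2:foll t1 ->
5. deliver 2→3:  <3:lead t1 ->
6. propose(3,'r'):  <3:lead t1 r>
7. deliver 3→2:  <2:foll t1 r>
8. deliver 2→3:  nop
9. deliver 3→0:  <0:foll t1 ->
10. deliver 0→3:  nop
11. deliver 3→1:  <1:foll t1 r>
12. deliver 1→3:  nop
13. timeout(2):  <2:cand t2 r>

r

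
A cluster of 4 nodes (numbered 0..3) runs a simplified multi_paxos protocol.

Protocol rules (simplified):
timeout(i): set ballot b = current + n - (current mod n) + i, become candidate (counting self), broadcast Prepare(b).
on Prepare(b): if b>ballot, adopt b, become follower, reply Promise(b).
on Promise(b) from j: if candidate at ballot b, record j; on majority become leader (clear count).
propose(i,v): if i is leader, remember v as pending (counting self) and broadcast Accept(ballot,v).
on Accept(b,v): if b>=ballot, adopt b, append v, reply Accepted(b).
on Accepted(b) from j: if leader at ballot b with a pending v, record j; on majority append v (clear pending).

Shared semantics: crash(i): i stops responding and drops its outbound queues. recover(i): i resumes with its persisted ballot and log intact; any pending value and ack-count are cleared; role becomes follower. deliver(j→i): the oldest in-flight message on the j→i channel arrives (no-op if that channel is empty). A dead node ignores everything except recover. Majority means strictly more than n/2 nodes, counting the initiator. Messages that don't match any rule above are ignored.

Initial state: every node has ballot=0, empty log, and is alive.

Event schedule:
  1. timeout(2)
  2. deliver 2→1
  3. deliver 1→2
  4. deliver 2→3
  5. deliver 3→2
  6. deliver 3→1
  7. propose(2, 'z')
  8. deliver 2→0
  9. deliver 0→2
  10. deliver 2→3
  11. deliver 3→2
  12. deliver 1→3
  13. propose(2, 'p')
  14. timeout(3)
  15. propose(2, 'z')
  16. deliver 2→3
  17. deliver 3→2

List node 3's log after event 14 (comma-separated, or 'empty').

step 1 timeout(2): 2={cand,b=6,log=-}
step 2 deliver 2→1: 1={foll,b=6,log=-}
step 3 deliver 1→2: —
step 4 deliver 2→3: 3={foll,b=6,log=-}
step 5 deliver 3→2: 2={lead,b=6,log=-}
step 6 deliver 3→1: —
step 7 propose(2,'z'): —
step 8 deliver 2→0: 0={foll,b=6,log=-}
step 9 deliver 0→2: —
step 10 deliver 2→3: 3={foll,b=6,log=z}
step 11 deliver 3→2: —
step 12 deliver 1→3: —
step 13 propose(2,'p'): —
step 14 timeout(3): 3={cand,b=11,log=z}

z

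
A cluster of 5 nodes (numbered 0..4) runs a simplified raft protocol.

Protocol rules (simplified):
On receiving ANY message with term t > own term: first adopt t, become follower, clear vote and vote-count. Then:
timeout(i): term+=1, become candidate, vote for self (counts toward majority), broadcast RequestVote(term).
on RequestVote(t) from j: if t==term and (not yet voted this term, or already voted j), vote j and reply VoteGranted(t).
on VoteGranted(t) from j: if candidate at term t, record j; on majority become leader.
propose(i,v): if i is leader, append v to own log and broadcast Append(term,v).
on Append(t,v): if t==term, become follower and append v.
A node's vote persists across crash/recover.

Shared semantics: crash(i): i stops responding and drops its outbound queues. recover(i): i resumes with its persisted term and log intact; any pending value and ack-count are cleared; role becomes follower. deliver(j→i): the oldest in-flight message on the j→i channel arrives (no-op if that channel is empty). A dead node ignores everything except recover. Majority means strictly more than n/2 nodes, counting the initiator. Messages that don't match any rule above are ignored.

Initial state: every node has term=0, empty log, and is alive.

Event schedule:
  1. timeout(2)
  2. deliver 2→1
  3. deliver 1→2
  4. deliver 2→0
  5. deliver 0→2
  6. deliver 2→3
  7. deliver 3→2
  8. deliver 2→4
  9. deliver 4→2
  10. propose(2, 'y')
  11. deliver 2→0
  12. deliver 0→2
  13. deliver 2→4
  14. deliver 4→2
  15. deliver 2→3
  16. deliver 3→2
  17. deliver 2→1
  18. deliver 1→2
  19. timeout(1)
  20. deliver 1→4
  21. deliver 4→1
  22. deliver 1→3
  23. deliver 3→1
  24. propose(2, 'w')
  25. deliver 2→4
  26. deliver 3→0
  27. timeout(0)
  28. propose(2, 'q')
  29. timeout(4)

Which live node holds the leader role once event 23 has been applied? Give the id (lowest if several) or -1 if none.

[1] timeout(2) → N2(cand t1 [-])
[2] deliver 2→1 → N1(foll t1 [-])
[3] deliver 1→2 → ∅
[4] deliver 2→0 → N0(foll t1 [-])
[5] deliver 0→2 → N2(lead t1 [-])
[6] deliver 2→3 → N3(foll t1 [-])
[7] deliver 3→2 → ∅
[8] deliver 2→4 → N4(foll t1 [-])
[9] deliver 4→2 → ∅
[10] propose(2,'y') → N2(lead t1 [y])
[11] deliver 2→0 → N0(foll t1 [y])
[12] deliver 0→2 → ∅
[13] deliver 2→4 → N4(foll t1 [y])
[14] deliver 4→2 → ∅
[15] deliver 2→3 → N3(foll t1 [y])
[16] deliver 3→2 → ∅
[17] deliver 2→1 → N1(foll t1 [y])
[18] deliver 1→2 → ∅
[19] timeout(1) → N1(cand t2 [y])
[20] deliver 1→4 → N4(foll t2 [y])
[21] deliver 4→1 → ∅
[22] deliver 1→3 → N3(foll t2 [y])
[23] deliver 3→1 → N1(lead t2 [y])

1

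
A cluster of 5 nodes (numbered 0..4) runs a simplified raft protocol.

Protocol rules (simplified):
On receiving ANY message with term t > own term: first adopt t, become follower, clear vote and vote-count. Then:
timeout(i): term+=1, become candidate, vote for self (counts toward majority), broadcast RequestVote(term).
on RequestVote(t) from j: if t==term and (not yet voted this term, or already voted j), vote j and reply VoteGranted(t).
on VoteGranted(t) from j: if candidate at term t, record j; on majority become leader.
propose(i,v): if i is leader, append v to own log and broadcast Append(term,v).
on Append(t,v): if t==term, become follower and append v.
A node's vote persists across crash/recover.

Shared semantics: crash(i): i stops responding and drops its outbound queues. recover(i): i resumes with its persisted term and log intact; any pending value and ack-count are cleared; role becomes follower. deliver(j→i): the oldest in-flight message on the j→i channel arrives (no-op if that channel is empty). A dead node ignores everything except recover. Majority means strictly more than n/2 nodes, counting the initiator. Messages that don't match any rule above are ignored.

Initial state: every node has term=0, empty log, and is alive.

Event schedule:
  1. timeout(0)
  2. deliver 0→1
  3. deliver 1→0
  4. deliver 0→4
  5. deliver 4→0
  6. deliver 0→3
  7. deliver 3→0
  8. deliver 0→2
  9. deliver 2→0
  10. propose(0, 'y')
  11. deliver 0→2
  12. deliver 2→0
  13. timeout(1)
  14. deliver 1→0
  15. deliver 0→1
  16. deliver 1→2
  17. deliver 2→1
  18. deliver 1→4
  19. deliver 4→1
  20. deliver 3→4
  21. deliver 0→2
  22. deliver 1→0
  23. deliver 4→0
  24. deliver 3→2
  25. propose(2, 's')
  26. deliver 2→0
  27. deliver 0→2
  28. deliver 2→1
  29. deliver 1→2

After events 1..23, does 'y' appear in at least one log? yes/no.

e1 timeout(0): 0[cand,t=1,-]
e2 deliver 0→1: 1[foll,t=1,-]
e3 deliver 1→0: ·
e4 deliver 0→4: 4[foll,t=1,-]
e5 deliver 4→0: 0[lead,t=1,-]
e6 deliver 0→3: 3[foll,t=1,-]
e7 deliver 3→0: ·
e8 deliver 0→2: 2[foll,t=1,-]
e9 deliver 2→0: ·
e10 propose(0,'y'): 0[lead,t=1,y]
e11 deliver 0→2: 2[foll,t=1,y]
e12 deliver 2→0: ·
e13 timeout(1): 1[cand,t=2,-]
e14 deliver 1→0: 0[foll,t=2,y]
e15 deliver 0→1: ·
e16 deliver 1→2: 2[foll,t=2,y]
e17 deliver 2→1: ·
e18 deliver 1→4: 4[foll,t=2,-]
e19 deliver 4→1: 1[lead,t=2,-]
e20 deliver 3→4: ·
e21 deliver 0→2: ·
e22 deliver 1→0: ·
e23 deliver 4→0: ·

yes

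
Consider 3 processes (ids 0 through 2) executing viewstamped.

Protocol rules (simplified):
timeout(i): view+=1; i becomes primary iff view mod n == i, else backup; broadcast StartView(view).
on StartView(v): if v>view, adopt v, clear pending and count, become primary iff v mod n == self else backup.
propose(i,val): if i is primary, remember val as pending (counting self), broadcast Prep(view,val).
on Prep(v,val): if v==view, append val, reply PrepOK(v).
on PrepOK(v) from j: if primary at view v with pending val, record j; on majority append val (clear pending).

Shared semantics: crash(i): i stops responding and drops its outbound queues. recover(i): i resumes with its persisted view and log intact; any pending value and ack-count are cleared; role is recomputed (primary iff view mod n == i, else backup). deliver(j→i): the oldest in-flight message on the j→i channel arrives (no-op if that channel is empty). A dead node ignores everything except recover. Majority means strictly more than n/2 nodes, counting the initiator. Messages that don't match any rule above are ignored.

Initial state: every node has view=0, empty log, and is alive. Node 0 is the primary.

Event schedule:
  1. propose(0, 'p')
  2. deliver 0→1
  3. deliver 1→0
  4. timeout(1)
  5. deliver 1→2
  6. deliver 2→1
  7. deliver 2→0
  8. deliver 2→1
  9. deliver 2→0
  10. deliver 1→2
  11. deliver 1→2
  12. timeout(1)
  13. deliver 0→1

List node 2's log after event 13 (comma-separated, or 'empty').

empty

after 1 — propose(0,'p'): ·
after 2 — deliver 0→1: n1:back/v0/[p]
after 3 — deliver 1→0: n0:prim/v0/[p]
after 4 — timeout(1): n1:prim/v1/[p]
after 5 — deliver 1→2: n2:back/v1/[-]
after 6 — deliver 2→1: ·
after 7 — deliver 2→0: ·
after 8 — deliver 2→1: ·
after 9 — deliver 2→0: ·
after 10 — deliver 1→2: ·
after 11 — deliver 1→2: ·
after 12 — timeout(1): n1:back/v2/[p]
after 13 — deliver 0→1: ·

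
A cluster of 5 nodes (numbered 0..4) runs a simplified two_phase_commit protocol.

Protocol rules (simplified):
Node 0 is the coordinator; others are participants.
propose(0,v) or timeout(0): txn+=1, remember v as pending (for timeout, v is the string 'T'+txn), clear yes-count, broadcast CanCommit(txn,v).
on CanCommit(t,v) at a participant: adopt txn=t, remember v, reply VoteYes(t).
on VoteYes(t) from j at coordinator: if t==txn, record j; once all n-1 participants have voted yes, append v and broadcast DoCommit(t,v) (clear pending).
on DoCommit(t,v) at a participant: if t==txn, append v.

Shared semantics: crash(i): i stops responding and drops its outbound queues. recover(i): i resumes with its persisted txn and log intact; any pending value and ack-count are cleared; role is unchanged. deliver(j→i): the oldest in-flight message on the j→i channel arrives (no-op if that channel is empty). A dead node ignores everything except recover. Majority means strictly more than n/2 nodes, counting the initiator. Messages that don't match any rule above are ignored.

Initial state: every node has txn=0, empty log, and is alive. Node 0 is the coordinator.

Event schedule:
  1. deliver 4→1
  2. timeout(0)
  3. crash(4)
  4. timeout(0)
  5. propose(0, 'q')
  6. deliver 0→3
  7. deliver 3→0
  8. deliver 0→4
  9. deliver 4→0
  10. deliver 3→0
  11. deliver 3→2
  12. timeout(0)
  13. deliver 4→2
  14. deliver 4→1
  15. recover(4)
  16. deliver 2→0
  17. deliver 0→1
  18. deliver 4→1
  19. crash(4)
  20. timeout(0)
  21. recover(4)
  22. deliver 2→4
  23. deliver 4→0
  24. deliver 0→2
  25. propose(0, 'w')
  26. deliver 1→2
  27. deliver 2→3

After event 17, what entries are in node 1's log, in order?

1. deliver 4→1:  nop
2. timeout(0):  <0:coor t1 ->
3. crash(4):  <4:✗part t0 ->
4. timeout(0):  <0:coor t2 ->
5. propose(0,'q'):  <0:coor t3 ->
6. deliver 0→3:  <3:part t1 ->
7. deliver 3→0:  nop
8. deliver 0→4:  nop
9. deliver 4→0:  nop
10. deliver 3→0:  nop
11. deliver 3→2:  nop
12. timeout(0):  <0:coor t4 ->
13. deliver 4→2:  nop
14. deliver 4→1:  nop
15. recover(4):  <4:part t0 ->
16. deliver 2→0:  nop
17. deliver 0→1:  <1:part t1 ->

empty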